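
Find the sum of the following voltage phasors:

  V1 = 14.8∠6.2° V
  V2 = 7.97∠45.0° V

Step 1 — Convert each phasor to rectangular form:
  V1 = 14.8·(cos(6.2°) + j·sin(6.2°)) = 14.71 + j1.598 V
  V2 = 7.97·(cos(45.0°) + j·sin(45.0°)) = 5.636 + j5.636 V
Step 2 — Sum components: V_total = 20.35 + j7.234 V.
Step 3 — Convert to polar: |V_total| = 21.6 V, ∠V_total = 19.6°.

V_total = 21.6∠19.6° V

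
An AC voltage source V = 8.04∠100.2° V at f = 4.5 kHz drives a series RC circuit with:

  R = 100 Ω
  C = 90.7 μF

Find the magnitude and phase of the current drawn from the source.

Step 1 — Angular frequency: ω = 2π·f = 2π·4500 = 2.827e+04 rad/s.
Step 2 — Component impedances:
  R: Z = R = 100 Ω
  C: Z = 1/(jωC) = -j/(ω·C) = 0 - j0.3899 Ω
Step 3 — Series combination: Z_total = R + C = 100 - j0.3899 Ω = 100∠-0.2° Ω.
Step 4 — Source phasor: V = 8.04∠100.2° V = -1.424 + j7.913 V.
Step 5 — Ohm's law: I = V / Z_total = (-1.424 + j7.913) / (100 - j0.3899) = -0.01455 + j0.07907 A.
Step 6 — Convert to polar: |I| = 0.0804 A, ∠I = 100.4°.

I = 0.0804∠100.4° A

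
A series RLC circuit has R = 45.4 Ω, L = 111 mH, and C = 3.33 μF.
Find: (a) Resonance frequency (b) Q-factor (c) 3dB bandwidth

Step 1 — Resonance condition Im(Z)=0 gives ω₀ = 1/√(LC).
Step 2 — ω₀ = 1/√(0.111·3.33e-06) = 1645 rad/s.
Step 3 — f₀ = ω₀/(2π) = 261.8 Hz.
Step 4 — Series Q: Q = ω₀L/R = 1645·0.111/45.4 = 4.021.
Step 5 — 3dB bandwidth: Δω = ω₀/Q = 409 rad/s; BW = Δω/(2π) = 65.1 Hz.

(a) f₀ = 261.8 Hz  (b) Q = 4.021  (c) BW = 65.1 Hz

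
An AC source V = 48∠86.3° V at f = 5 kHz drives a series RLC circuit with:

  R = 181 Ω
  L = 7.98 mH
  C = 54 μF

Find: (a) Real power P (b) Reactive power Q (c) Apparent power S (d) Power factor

Step 1 — Angular frequency: ω = 2π·f = 2π·5000 = 3.142e+04 rad/s.
Step 2 — Component impedances:
  R: Z = R = 181 Ω
  L: Z = jωL = j·3.142e+04·0.00798 = 0 + j250.7 Ω
  C: Z = 1/(jωC) = -j/(ω·C) = 0 - j0.5895 Ω
Step 3 — Series combination: Z_total = R + L + C = 181 + j250.1 Ω = 308.7∠54.1° Ω.
Step 4 — Source phasor: V = 48∠86.3° V = 3.098 + j47.9 V.
Step 5 — Current: I = V / Z = 0.1316 + j0.08283 A = 0.1555∠32.2° A.
Step 6 — Complex power: S = V·I* = 4.375 + j6.046 VA.
Step 7 — Real power: P = Re(S) = 4.375 W.
Step 8 — Reactive power: Q = Im(S) = 6.046 VAR.
Step 9 — Apparent power: |S| = 7.463 VA.
Step 10 — Power factor: PF = P/|S| = 0.5863 (lagging).

(a) P = 4.375 W  (b) Q = 6.046 VAR  (c) S = 7.463 VA  (d) PF = 0.5863 (lagging)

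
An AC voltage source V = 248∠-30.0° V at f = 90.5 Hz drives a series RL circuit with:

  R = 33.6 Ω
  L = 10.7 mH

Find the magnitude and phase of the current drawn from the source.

Step 1 — Angular frequency: ω = 2π·f = 2π·90.5 = 568.6 rad/s.
Step 2 — Component impedances:
  R: Z = R = 33.6 Ω
  L: Z = jωL = j·568.6·0.0107 = 0 + j6.084 Ω
Step 3 — Series combination: Z_total = R + L = 33.6 + j6.084 Ω = 34.15∠10.3° Ω.
Step 4 — Source phasor: V = 248∠-30.0° V = 214.8 - j124 V.
Step 5 — Ohm's law: I = V / Z_total = (214.8 - j124) / (33.6 + j6.084) = 5.542 - j4.694 A.
Step 6 — Convert to polar: |I| = 7.263 A, ∠I = -40.3°.

I = 7.263∠-40.3° A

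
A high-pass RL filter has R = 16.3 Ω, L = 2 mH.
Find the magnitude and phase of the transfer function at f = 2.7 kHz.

Step 1 — Angular frequency: ω = 2π·2700 = 1.696e+04 rad/s.
Step 2 — Transfer function: H(jω) = jωL/(R + jωL).
Step 3 — Numerator jωL = j·33.93; denominator R + jωL = 16.3 + j33.93.
Step 4 — H = 0.8125 + j0.3903.
Step 5 — Magnitude: |H| = 0.9014 (-0.9 dB); phase: φ = 25.7°.

|H| = 0.9014 (-0.9 dB), φ = 25.7°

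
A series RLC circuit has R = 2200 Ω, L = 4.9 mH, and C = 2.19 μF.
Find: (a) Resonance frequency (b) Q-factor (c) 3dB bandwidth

Step 1 — Resonance: ω₀ = 1/√(LC) = 1/√(0.0049·2.19e-06) = 9653 rad/s.
Step 2 — f₀ = ω₀/(2π) = 1536 Hz.
Step 3 — Series Q: Q = ω₀L/R = 9653·0.0049/2200 = 0.0215.
Step 4 — Bandwidth: Δω = ω₀/Q = 4.49e+05 rad/s; BW = Δω/(2π) = 7.146e+04 Hz.

(a) f₀ = 1536 Hz  (b) Q = 0.0215  (c) BW = 7.146e+04 Hz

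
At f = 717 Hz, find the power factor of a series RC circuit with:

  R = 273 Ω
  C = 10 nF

Step 1 — Angular frequency: ω = 2π·f = 2π·717 = 4505 rad/s.
Step 2 — Component impedances:
  R: Z = R = 273 Ω
  C: Z = 1/(jωC) = -j/(ω·C) = 0 - j2.22e+04 Ω
Step 3 — Series combination: Z_total = R + C = 273 - j2.22e+04 Ω = 2.22e+04∠-89.3° Ω.
Step 4 — Power factor: PF = cos(φ) = Re(Z)/|Z| = 273/2.22e+04 = 0.0123.
Step 5 — Type: Im(Z) = -2.22e+04 ⇒ leading (phase φ = -89.3°).

PF = 0.0123 (leading, φ = -89.3°)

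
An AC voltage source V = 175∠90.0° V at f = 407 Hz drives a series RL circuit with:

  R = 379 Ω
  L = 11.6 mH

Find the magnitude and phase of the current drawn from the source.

Step 1 — Angular frequency: ω = 2π·f = 2π·407 = 2557 rad/s.
Step 2 — Component impedances:
  R: Z = R = 379 Ω
  L: Z = jωL = j·2557·0.0116 = 0 + j29.66 Ω
Step 3 — Series combination: Z_total = R + L = 379 + j29.66 Ω = 380.2∠4.5° Ω.
Step 4 — Source phasor: V = 175∠90.0° V = 0 + j175 V.
Step 5 — Ohm's law: I = V / Z_total = (0 + j175) / (379 + j29.66) = 0.03592 + j0.4589 A.
Step 6 — Convert to polar: |I| = 0.4603 A, ∠I = 85.5°.

I = 0.4603∠85.5° A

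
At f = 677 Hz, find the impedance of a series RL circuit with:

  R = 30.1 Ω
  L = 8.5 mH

Step 1 — Angular frequency: ω = 2π·f = 2π·677 = 4254 rad/s.
Step 2 — Component impedances:
  R: Z = R = 30.1 Ω
  L: Z = jωL = j·4254·0.0085 = 0 + j36.16 Ω
Step 3 — Series combination: Z_total = R + L = 30.1 + j36.16 Ω = 47.05∠50.2° Ω.

Z = 30.1 + j36.16 Ω = 47.05∠50.2° Ω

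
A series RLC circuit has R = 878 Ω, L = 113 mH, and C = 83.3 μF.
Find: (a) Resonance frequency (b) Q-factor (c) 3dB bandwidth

Step 1 — Resonance: ω₀ = 1/√(LC) = 1/√(0.113·8.33e-05) = 325.9 rad/s.
Step 2 — f₀ = ω₀/(2π) = 51.88 Hz.
Step 3 — Series Q: Q = ω₀L/R = 325.9·0.113/878 = 0.04195.
Step 4 — Bandwidth: Δω = ω₀/Q = 7770 rad/s; BW = Δω/(2π) = 1237 Hz.

(a) f₀ = 51.88 Hz  (b) Q = 0.04195  (c) BW = 1237 Hz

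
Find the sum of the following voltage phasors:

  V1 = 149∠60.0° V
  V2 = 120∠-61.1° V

Step 1 — Convert each phasor to rectangular form:
  V1 = 149·(cos(60.0°) + j·sin(60.0°)) = 74.5 + j129 V
  V2 = 120·(cos(-61.1°) + j·sin(-61.1°)) = 57.99 - j105.1 V
Step 2 — Sum components: V_total = 132.5 + j23.98 V.
Step 3 — Convert to polar: |V_total| = 134.6 V, ∠V_total = 10.3°.

V_total = 134.6∠10.3° V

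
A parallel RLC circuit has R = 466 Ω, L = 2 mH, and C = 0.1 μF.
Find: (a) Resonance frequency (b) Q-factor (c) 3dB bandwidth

Step 1 — Resonance: ω₀ = 1/√(LC) = 1/√(0.002·1e-07) = 7.071e+04 rad/s.
Step 2 — f₀ = ω₀/(2π) = 1.125e+04 Hz.
Step 3 — Parallel Q: Q = R/(ω₀L) = 466/(7.071e+04·0.002) = 3.295.
Step 4 — Bandwidth: Δω = ω₀/Q = 2.146e+04 rad/s; BW = Δω/(2π) = 3415 Hz.

(a) f₀ = 1.125e+04 Hz  (b) Q = 3.295  (c) BW = 3415 Hz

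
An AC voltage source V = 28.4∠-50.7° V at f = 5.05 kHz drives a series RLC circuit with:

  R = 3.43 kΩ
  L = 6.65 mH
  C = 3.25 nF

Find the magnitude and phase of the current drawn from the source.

Step 1 — Angular frequency: ω = 2π·f = 2π·5050 = 3.173e+04 rad/s.
Step 2 — Component impedances:
  R: Z = R = 3430 Ω
  L: Z = jωL = j·3.173e+04·0.00665 = 0 + j211 Ω
  C: Z = 1/(jωC) = -j/(ω·C) = 0 - j9697 Ω
Step 3 — Series combination: Z_total = R + L + C = 3430 - j9486 Ω = 1.009e+04∠-70.1° Ω.
Step 4 — Source phasor: V = 28.4∠-50.7° V = 17.99 - j21.98 V.
Step 5 — Ohm's law: I = V / Z_total = (17.99 - j21.98) / (3430 - j9486) = 0.002655 + j0.0009362 A.
Step 6 — Convert to polar: |I| = 0.002815 A, ∠I = 19.4°.

I = 0.002815∠19.4° A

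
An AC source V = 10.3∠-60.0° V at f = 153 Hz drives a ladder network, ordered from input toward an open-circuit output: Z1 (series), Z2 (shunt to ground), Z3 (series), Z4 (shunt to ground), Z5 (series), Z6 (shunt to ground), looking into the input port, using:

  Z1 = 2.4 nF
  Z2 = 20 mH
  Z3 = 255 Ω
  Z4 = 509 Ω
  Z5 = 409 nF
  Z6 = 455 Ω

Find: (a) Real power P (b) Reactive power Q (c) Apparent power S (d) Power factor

Step 1 — Angular frequency: ω = 2π·f = 2π·153 = 961.3 rad/s.
Step 2 — Component impedances:
  Z1: Z = 1/(jωC) = -j/(ω·C) = 0 - j4.334e+05 Ω
  Z2: Z = jωL = j·961.3·0.02 = 0 + j19.23 Ω
  Z3: Z = R = 255 Ω
  Z4: Z = R = 509 Ω
  Z5: Z = 1/(jωC) = -j/(ω·C) = 0 - j2543 Ω
  Z6: Z = R = 455 Ω
Step 3 — Ladder network (open output): work backward from the far end, alternating series and parallel combinations. Z_in = 0.5016 - j4.334e+05 Ω = 4.334e+05∠-90.0° Ω.
Step 4 — Source phasor: V = 10.3∠-60.0° V = 5.15 - j8.92 V.
Step 5 — Current: I = V / Z = 2.058e-05 + j1.188e-05 A = 2.377e-05∠30.0° A.
Step 6 — Complex power: S = V·I* = 2.833e-10 - j0.0002448 VA.
Step 7 — Real power: P = Re(S) = 2.833e-10 W.
Step 8 — Reactive power: Q = Im(S) = -0.0002448 VAR.
Step 9 — Apparent power: |S| = 0.0002448 VA.
Step 10 — Power factor: PF = P/|S| = 1.157e-06 (leading).

(a) P = 2.833e-10 W  (b) Q = -0.0002448 VAR  (c) S = 0.0002448 VA  (d) PF = 1.157e-06 (leading)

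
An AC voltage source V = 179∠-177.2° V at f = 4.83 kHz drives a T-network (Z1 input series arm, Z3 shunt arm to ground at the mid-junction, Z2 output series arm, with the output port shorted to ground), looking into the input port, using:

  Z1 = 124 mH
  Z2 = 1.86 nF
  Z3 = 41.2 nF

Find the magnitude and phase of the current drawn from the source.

Step 1 — Angular frequency: ω = 2π·f = 2π·4830 = 3.035e+04 rad/s.
Step 2 — Component impedances:
  Z1: Z = jωL = j·3.035e+04·0.124 = 0 + j3763 Ω
  Z2: Z = 1/(jωC) = -j/(ω·C) = 0 - j1.772e+04 Ω
  Z3: Z = 1/(jωC) = -j/(ω·C) = 0 - j799.8 Ω
Step 3 — With the output port shorted to ground, the output series arm Z2 runs from the junction to ground; the shunt arm Z3 also runs from the junction to ground. They appear in parallel: Z3 || Z2 = 0 - j765.2 Ω.
Step 4 — Series with input arm Z1: Z_in = Z1 + (Z3 || Z2) = 0 + j2998 Ω = 2998∠90.0° Ω.
Step 5 — Source phasor: V = 179∠-177.2° V = -178.8 - j8.744 V.
Step 6 — Ohm's law: I = V / Z_total = (-178.8 - j8.744) / (0 + j2998) = -0.002917 + j0.05964 A.
Step 7 — Convert to polar: |I| = 0.05971 A, ∠I = 92.8°.

I = 0.05971∠92.8° A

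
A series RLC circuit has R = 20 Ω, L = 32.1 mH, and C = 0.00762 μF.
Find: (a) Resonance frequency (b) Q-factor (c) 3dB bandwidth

Step 1 — Resonance: ω₀ = 1/√(LC) = 1/√(0.0321·7.62e-09) = 6.394e+04 rad/s.
Step 2 — f₀ = ω₀/(2π) = 1.018e+04 Hz.
Step 3 — Series Q: Q = ω₀L/R = 6.394e+04·0.0321/20 = 102.6.
Step 4 — Bandwidth: Δω = ω₀/Q = 623.1 rad/s; BW = Δω/(2π) = 99.16 Hz.

(a) f₀ = 1.018e+04 Hz  (b) Q = 102.6  (c) BW = 99.16 Hz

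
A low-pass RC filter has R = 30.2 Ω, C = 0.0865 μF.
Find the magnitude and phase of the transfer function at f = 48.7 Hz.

Step 1 — Angular frequency: ω = 2π·48.7 = 306 rad/s.
Step 2 — Transfer function: H(jω) = 1/(1 + jωRC).
Step 3 — Denominator: 1 + jωRC = 1 + j·306·30.2·8.65e-08 = 1 + j0.0007993.
Step 4 — H = 1 - j0.0007993.
Step 5 — Magnitude: |H| = 1 (-0.0 dB); phase: φ = -0.0°.

|H| = 1 (-0.0 dB), φ = -0.0°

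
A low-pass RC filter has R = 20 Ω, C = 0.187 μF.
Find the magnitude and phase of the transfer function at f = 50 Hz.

Step 1 — Angular frequency: ω = 2π·50 = 314.2 rad/s.
Step 2 — Transfer function: H(jω) = 1/(1 + jωRC).
Step 3 — Denominator: 1 + jωRC = 1 + j·314.2·20·1.87e-07 = 1 + j0.001175.
Step 4 — H = 1 - j0.001175.
Step 5 — Magnitude: |H| = 1 (-0.0 dB); phase: φ = -0.1°.

|H| = 1 (-0.0 dB), φ = -0.1°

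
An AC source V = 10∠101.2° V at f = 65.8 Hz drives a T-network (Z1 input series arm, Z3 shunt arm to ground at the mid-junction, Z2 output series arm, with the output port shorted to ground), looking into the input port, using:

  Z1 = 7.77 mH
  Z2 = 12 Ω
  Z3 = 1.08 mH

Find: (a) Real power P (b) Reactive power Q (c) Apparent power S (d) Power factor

Step 1 — Angular frequency: ω = 2π·f = 2π·65.8 = 413.4 rad/s.
Step 2 — Component impedances:
  Z1: Z = jωL = j·413.4·0.00777 = 0 + j3.212 Ω
  Z2: Z = R = 12 Ω
  Z3: Z = jωL = j·413.4·0.00108 = 0 + j0.4465 Ω
Step 3 — With the output port shorted to ground, the output series arm Z2 runs from the junction to ground; the shunt arm Z3 also runs from the junction to ground. They appear in parallel: Z3 || Z2 = 0.01659 + j0.4459 Ω.
Step 4 — Series with input arm Z1: Z_in = Z1 + (Z3 || Z2) = 0.01659 + j3.658 Ω = 3.658∠89.7° Ω.
Step 5 — Source phasor: V = 10∠101.2° V = -1.942 + j9.81 V.
Step 6 — Current: I = V / Z = 2.679 + j0.5431 A = 2.734∠11.5° A.
Step 7 — Complex power: S = V·I* = 0.124 + j27.33 VA.
Step 8 — Real power: P = Re(S) = 0.124 W.
Step 9 — Reactive power: Q = Im(S) = 27.33 VAR.
Step 10 — Apparent power: |S| = 27.34 VA.
Step 11 — Power factor: PF = P/|S| = 0.004535 (lagging).

(a) P = 0.124 W  (b) Q = 27.33 VAR  (c) S = 27.34 VA  (d) PF = 0.004535 (lagging)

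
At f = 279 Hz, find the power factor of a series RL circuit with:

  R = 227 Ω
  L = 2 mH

Step 1 — Angular frequency: ω = 2π·f = 2π·279 = 1753 rad/s.
Step 2 — Component impedances:
  R: Z = R = 227 Ω
  L: Z = jωL = j·1753·0.002 = 0 + j3.506 Ω
Step 3 — Series combination: Z_total = R + L = 227 + j3.506 Ω = 227∠0.9° Ω.
Step 4 — Power factor: PF = cos(φ) = Re(Z)/|Z| = 227/227.03 = 0.9999.
Step 5 — Type: Im(Z) = 3.506 ⇒ lagging (phase φ = 0.9°).

PF = 0.9999 (lagging, φ = 0.9°)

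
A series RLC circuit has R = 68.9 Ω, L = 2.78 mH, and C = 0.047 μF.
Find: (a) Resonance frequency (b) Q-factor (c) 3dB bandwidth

Step 1 — Resonance condition Im(Z)=0 gives ω₀ = 1/√(LC).
Step 2 — ω₀ = 1/√(0.00278·4.7e-08) = 8.748e+04 rad/s.
Step 3 — f₀ = ω₀/(2π) = 1.392e+04 Hz.
Step 4 — Series Q: Q = ω₀L/R = 8.748e+04·0.00278/68.9 = 3.53.
Step 5 — 3dB bandwidth: Δω = ω₀/Q = 2.478e+04 rad/s; BW = Δω/(2π) = 3945 Hz.

(a) f₀ = 1.392e+04 Hz  (b) Q = 3.53  (c) BW = 3945 Hz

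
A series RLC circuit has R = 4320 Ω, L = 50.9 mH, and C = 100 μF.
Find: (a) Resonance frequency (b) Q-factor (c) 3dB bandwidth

Step 1 — Resonance condition Im(Z)=0 gives ω₀ = 1/√(LC).
Step 2 — ω₀ = 1/√(0.0509·0.0001) = 443.2 rad/s.
Step 3 — f₀ = ω₀/(2π) = 70.54 Hz.
Step 4 — Series Q: Q = ω₀L/R = 443.2·0.0509/4320 = 0.005222.
Step 5 — 3dB bandwidth: Δω = ω₀/Q = 8.487e+04 rad/s; BW = Δω/(2π) = 1.351e+04 Hz.

(a) f₀ = 70.54 Hz  (b) Q = 0.005222  (c) BW = 1.351e+04 Hz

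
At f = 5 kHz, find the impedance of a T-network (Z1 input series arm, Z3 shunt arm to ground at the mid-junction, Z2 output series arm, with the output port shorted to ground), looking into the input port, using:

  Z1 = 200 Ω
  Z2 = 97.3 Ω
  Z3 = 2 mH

Step 1 — Angular frequency: ω = 2π·f = 2π·5000 = 3.142e+04 rad/s.
Step 2 — Component impedances:
  Z1: Z = R = 200 Ω
  Z2: Z = R = 97.3 Ω
  Z3: Z = jωL = j·3.142e+04·0.002 = 0 + j62.83 Ω
Step 3 — With the output port shorted to ground, the output series arm Z2 runs from the junction to ground; the shunt arm Z3 also runs from the junction to ground. They appear in parallel: Z3 || Z2 = 28.63 + j44.34 Ω.
Step 4 — Series with input arm Z1: Z_in = Z1 + (Z3 || Z2) = 228.6 + j44.34 Ω = 232.9∠11.0° Ω.

Z = 228.6 + j44.34 Ω = 232.9∠11.0° Ω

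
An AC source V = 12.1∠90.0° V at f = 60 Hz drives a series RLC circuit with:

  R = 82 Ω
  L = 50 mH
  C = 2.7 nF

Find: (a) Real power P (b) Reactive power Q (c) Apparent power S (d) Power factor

Step 1 — Angular frequency: ω = 2π·f = 2π·60 = 377 rad/s.
Step 2 — Component impedances:
  R: Z = R = 82 Ω
  L: Z = jωL = j·377·0.05 = 0 + j18.85 Ω
  C: Z = 1/(jωC) = -j/(ω·C) = 0 - j9.824e+05 Ω
Step 3 — Series combination: Z_total = R + L + C = 82 - j9.824e+05 Ω = 9.824e+05∠-90.0° Ω.
Step 4 — Source phasor: V = 12.1∠90.0° V = 0 + j12.1 V.
Step 5 — Current: I = V / Z = -1.232e-05 + j1.028e-09 A = 1.232e-05∠180.0° A.
Step 6 — Complex power: S = V·I* = 1.244e-08 - j0.000149 VA.
Step 7 — Real power: P = Re(S) = 1.244e-08 W.
Step 8 — Reactive power: Q = Im(S) = -0.000149 VAR.
Step 9 — Apparent power: |S| = 0.000149 VA.
Step 10 — Power factor: PF = P/|S| = 8.347e-05 (leading).

(a) P = 1.244e-08 W  (b) Q = -0.000149 VAR  (c) S = 0.000149 VA  (d) PF = 8.347e-05 (leading)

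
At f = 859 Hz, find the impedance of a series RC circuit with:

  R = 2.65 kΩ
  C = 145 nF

Step 1 — Angular frequency: ω = 2π·f = 2π·859 = 5397 rad/s.
Step 2 — Component impedances:
  R: Z = R = 2650 Ω
  C: Z = 1/(jωC) = -j/(ω·C) = 0 - j1278 Ω
Step 3 — Series combination: Z_total = R + C = 2650 - j1278 Ω = 2942∠-25.7° Ω.

Z = 2650 - j1278 Ω = 2942∠-25.7° Ω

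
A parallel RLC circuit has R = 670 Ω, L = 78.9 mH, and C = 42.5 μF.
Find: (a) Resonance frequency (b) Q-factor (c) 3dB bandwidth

Step 1 — Resonance: ω₀ = 1/√(LC) = 1/√(0.0789·4.25e-05) = 546.1 rad/s.
Step 2 — f₀ = ω₀/(2π) = 86.91 Hz.
Step 3 — Parallel Q: Q = R/(ω₀L) = 670/(546.1·0.0789) = 15.55.
Step 4 — Bandwidth: Δω = ω₀/Q = 35.12 rad/s; BW = Δω/(2π) = 5.589 Hz.

(a) f₀ = 86.91 Hz  (b) Q = 15.55  (c) BW = 5.589 Hz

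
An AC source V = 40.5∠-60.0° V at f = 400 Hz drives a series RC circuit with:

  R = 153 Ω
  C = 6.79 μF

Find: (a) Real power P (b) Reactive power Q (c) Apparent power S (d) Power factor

Step 1 — Angular frequency: ω = 2π·f = 2π·400 = 2513 rad/s.
Step 2 — Component impedances:
  R: Z = R = 153 Ω
  C: Z = 1/(jωC) = -j/(ω·C) = 0 - j58.6 Ω
Step 3 — Series combination: Z_total = R + C = 153 - j58.6 Ω = 163.8∠-21.0° Ω.
Step 4 — Source phasor: V = 40.5∠-60.0° V = 20.25 - j35.07 V.
Step 5 — Current: I = V / Z = 0.192 - j0.1557 A = 0.2472∠-39.0° A.
Step 6 — Complex power: S = V·I* = 9.349 - j3.581 VA.
Step 7 — Real power: P = Re(S) = 9.349 W.
Step 8 — Reactive power: Q = Im(S) = -3.581 VAR.
Step 9 — Apparent power: |S| = 10.01 VA.
Step 10 — Power factor: PF = P/|S| = 0.9339 (leading).

(a) P = 9.349 W  (b) Q = -3.581 VAR  (c) S = 10.01 VA  (d) PF = 0.9339 (leading)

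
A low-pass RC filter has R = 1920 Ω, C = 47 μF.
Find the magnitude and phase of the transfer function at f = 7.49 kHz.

Step 1 — Angular frequency: ω = 2π·7490 = 4.706e+04 rad/s.
Step 2 — Transfer function: H(jω) = 1/(1 + jωRC).
Step 3 — Denominator: 1 + jωRC = 1 + j·4.706e+04·1920·4.7e-05 = 1 + j4247.
Step 4 — H = 5.545e-08 - j0.0002355.
Step 5 — Magnitude: |H| = 0.0002355 (-72.6 dB); phase: φ = -90.0°.

|H| = 0.0002355 (-72.6 dB), φ = -90.0°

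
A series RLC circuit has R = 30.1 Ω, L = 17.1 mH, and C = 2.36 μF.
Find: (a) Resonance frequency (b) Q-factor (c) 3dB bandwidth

Step 1 — Resonance condition Im(Z)=0 gives ω₀ = 1/√(LC).
Step 2 — ω₀ = 1/√(0.0171·2.36e-06) = 4978 rad/s.
Step 3 — f₀ = ω₀/(2π) = 792.3 Hz.
Step 4 — Series Q: Q = ω₀L/R = 4978·0.0171/30.1 = 2.828.
Step 5 — 3dB bandwidth: Δω = ω₀/Q = 1760 rad/s; BW = Δω/(2π) = 280.1 Hz.

(a) f₀ = 792.3 Hz  (b) Q = 2.828  (c) BW = 280.1 Hz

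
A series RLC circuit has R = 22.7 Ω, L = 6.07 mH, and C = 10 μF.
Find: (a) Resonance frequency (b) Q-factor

Step 1 — Resonance condition Im(Z)=0 gives ω₀ = 1/√(LC).
Step 2 — ω₀ = 1/√(0.00607·1e-05) = 4059 rad/s.
Step 3 — f₀ = ω₀/(2π) = 646 Hz.
Step 4 — Series Q: Q = ω₀L/R = 4059·0.00607/22.7 = 1.085.

(a) f₀ = 646 Hz  (b) Q = 1.085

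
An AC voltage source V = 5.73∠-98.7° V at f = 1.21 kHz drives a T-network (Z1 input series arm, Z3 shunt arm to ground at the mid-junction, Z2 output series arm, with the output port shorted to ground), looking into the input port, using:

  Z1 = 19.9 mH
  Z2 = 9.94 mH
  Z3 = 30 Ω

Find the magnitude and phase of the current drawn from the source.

Step 1 — Angular frequency: ω = 2π·f = 2π·1210 = 7603 rad/s.
Step 2 — Component impedances:
  Z1: Z = jωL = j·7603·0.0199 = 0 + j151.3 Ω
  Z2: Z = jωL = j·7603·0.00994 = 0 + j75.57 Ω
  Z3: Z = R = 30 Ω
Step 3 — With the output port shorted to ground, the output series arm Z2 runs from the junction to ground; the shunt arm Z3 also runs from the junction to ground. They appear in parallel: Z3 || Z2 = 25.92 + j10.29 Ω.
Step 4 — Series with input arm Z1: Z_in = Z1 + (Z3 || Z2) = 25.92 + j161.6 Ω = 163.6∠80.9° Ω.
Step 5 — Source phasor: V = 5.73∠-98.7° V = -0.8667 - j5.664 V.
Step 6 — Ohm's law: I = V / Z_total = (-0.8667 - j5.664) / (25.92 + j161.6) = -0.03501 - j0.0002518 A.
Step 7 — Convert to polar: |I| = 0.03501 A, ∠I = -179.6°.

I = 0.03501∠-179.6° A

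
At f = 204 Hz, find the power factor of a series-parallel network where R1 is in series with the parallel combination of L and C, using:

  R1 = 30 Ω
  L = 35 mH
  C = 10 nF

Step 1 — Angular frequency: ω = 2π·f = 2π·204 = 1282 rad/s.
Step 2 — Component impedances:
  R1: Z = R = 30 Ω
  L: Z = jωL = j·1282·0.035 = 0 + j44.86 Ω
  C: Z = 1/(jωC) = -j/(ω·C) = 0 - j7.802e+04 Ω
Step 3 — Parallel branch: L || C = 1/(1/L + 1/C) = 0 + j44.89 Ω.
Step 4 — Series with R1: Z_total = R1 + (L || C) = 30 + j44.89 Ω = 53.99∠56.2° Ω.
Step 5 — Power factor: PF = cos(φ) = Re(Z)/|Z| = 30/53.99 = 0.5557.
Step 6 — Type: Im(Z) = 44.89 ⇒ lagging (phase φ = 56.2°).

PF = 0.5557 (lagging, φ = 56.2°)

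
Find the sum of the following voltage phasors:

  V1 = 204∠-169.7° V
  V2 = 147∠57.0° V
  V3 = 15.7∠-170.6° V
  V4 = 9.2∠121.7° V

Step 1 — Convert each phasor to rectangular form:
  V1 = 204·(cos(-169.7°) + j·sin(-169.7°)) = -200.7 - j36.48 V
  V2 = 147·(cos(57.0°) + j·sin(57.0°)) = 80.06 + j123.3 V
  V3 = 15.7·(cos(-170.6°) + j·sin(-170.6°)) = -15.49 - j2.564 V
  V4 = 9.2·(cos(121.7°) + j·sin(121.7°)) = -4.834 + j7.827 V
Step 2 — Sum components: V_total = -141 + j92.07 V.
Step 3 — Convert to polar: |V_total| = 168.4 V, ∠V_total = 146.9°.

V_total = 168.4∠146.9° V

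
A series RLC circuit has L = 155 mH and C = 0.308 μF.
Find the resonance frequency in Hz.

Step 1 — Resonance condition Im(Z)=0 gives ω₀ = 1/√(LC).
Step 2 — ω₀ = 1/√(0.155·3.08e-07) = 4577 rad/s.
Step 3 — f₀ = ω₀/(2π) = 728.4 Hz.

f₀ = 728.4 Hz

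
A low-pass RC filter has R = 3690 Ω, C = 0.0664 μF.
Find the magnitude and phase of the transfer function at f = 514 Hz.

Step 1 — Angular frequency: ω = 2π·514 = 3230 rad/s.
Step 2 — Transfer function: H(jω) = 1/(1 + jωRC).
Step 3 — Denominator: 1 + jωRC = 1 + j·3230·3690·6.64e-08 = 1 + j0.7913.
Step 4 — H = 0.615 - j0.4866.
Step 5 — Magnitude: |H| = 0.7842 (-2.1 dB); phase: φ = -38.4°.

|H| = 0.7842 (-2.1 dB), φ = -38.4°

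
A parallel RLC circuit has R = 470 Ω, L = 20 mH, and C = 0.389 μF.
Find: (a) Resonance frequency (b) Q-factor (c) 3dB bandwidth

Step 1 — Resonance: ω₀ = 1/√(LC) = 1/√(0.02·3.89e-07) = 1.134e+04 rad/s.
Step 2 — f₀ = ω₀/(2π) = 1804 Hz.
Step 3 — Parallel Q: Q = R/(ω₀L) = 470/(1.134e+04·0.02) = 2.073.
Step 4 — Bandwidth: Δω = ω₀/Q = 5470 rad/s; BW = Δω/(2π) = 870.5 Hz.

(a) f₀ = 1804 Hz  (b) Q = 2.073  (c) BW = 870.5 Hz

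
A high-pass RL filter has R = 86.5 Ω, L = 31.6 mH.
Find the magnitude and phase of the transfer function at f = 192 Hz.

Step 1 — Angular frequency: ω = 2π·192 = 1206 rad/s.
Step 2 — Transfer function: H(jω) = jωL/(R + jωL).
Step 3 — Numerator jωL = j·38.12; denominator R + jωL = 86.5 + j38.12.
Step 4 — H = 0.1626 + j0.369.
Step 5 — Magnitude: |H| = 0.4033 (-7.9 dB); phase: φ = 66.2°.

|H| = 0.4033 (-7.9 dB), φ = 66.2°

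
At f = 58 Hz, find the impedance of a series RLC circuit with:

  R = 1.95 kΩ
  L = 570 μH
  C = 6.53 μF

Step 1 — Angular frequency: ω = 2π·f = 2π·58 = 364.4 rad/s.
Step 2 — Component impedances:
  R: Z = R = 1950 Ω
  L: Z = jωL = j·364.4·0.00057 = 0 + j0.2077 Ω
  C: Z = 1/(jωC) = -j/(ω·C) = 0 - j420.2 Ω
Step 3 — Series combination: Z_total = R + L + C = 1950 - j420 Ω = 1995∠-12.2° Ω.

Z = 1950 - j420 Ω = 1995∠-12.2° Ω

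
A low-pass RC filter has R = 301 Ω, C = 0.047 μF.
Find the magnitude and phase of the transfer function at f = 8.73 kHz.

Step 1 — Angular frequency: ω = 2π·8730 = 5.485e+04 rad/s.
Step 2 — Transfer function: H(jω) = 1/(1 + jωRC).
Step 3 — Denominator: 1 + jωRC = 1 + j·5.485e+04·301·4.7e-08 = 1 + j0.776.
Step 4 — H = 0.6242 - j0.4843.
Step 5 — Magnitude: |H| = 0.79 (-2.0 dB); phase: φ = -37.8°.

|H| = 0.79 (-2.0 dB), φ = -37.8°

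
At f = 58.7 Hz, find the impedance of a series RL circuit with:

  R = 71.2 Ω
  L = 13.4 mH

Step 1 — Angular frequency: ω = 2π·f = 2π·58.7 = 368.8 rad/s.
Step 2 — Component impedances:
  R: Z = R = 71.2 Ω
  L: Z = jωL = j·368.8·0.0134 = 0 + j4.942 Ω
Step 3 — Series combination: Z_total = R + L = 71.2 + j4.942 Ω = 71.37∠4.0° Ω.

Z = 71.2 + j4.942 Ω = 71.37∠4.0° Ω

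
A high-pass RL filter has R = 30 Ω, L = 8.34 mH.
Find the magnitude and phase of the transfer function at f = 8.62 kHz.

Step 1 — Angular frequency: ω = 2π·8620 = 5.416e+04 rad/s.
Step 2 — Transfer function: H(jω) = jωL/(R + jωL).
Step 3 — Numerator jωL = j·451.7; denominator R + jωL = 30 + j451.7.
Step 4 — H = 0.9956 + j0.06612.
Step 5 — Magnitude: |H| = 0.9978 (-0.0 dB); phase: φ = 3.8°.

|H| = 0.9978 (-0.0 dB), φ = 3.8°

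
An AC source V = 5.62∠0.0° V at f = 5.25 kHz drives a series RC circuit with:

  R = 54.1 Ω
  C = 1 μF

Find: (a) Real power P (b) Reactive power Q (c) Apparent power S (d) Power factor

Step 1 — Angular frequency: ω = 2π·f = 2π·5250 = 3.299e+04 rad/s.
Step 2 — Component impedances:
  R: Z = R = 54.1 Ω
  C: Z = 1/(jωC) = -j/(ω·C) = 0 - j30.32 Ω
Step 3 — Series combination: Z_total = R + C = 54.1 - j30.32 Ω = 62.01∠-29.3° Ω.
Step 4 — Source phasor: V = 5.62∠0.0° V = 5.62 V.
Step 5 — Current: I = V / Z = 0.07906 + j0.0443 A = 0.09062∠29.3° A.
Step 6 — Complex power: S = V·I* = 0.4443 - j0.249 VA.
Step 7 — Real power: P = Re(S) = 0.4443 W.
Step 8 — Reactive power: Q = Im(S) = -0.249 VAR.
Step 9 — Apparent power: |S| = 0.5093 VA.
Step 10 — Power factor: PF = P/|S| = 0.8724 (leading).

(a) P = 0.4443 W  (b) Q = -0.249 VAR  (c) S = 0.5093 VA  (d) PF = 0.8724 (leading)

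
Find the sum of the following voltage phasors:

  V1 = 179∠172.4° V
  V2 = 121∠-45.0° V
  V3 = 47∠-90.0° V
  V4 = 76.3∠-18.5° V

Step 1 — Convert each phasor to rectangular form:
  V1 = 179·(cos(172.4°) + j·sin(172.4°)) = -177.4 + j23.67 V
  V2 = 121·(cos(-45.0°) + j·sin(-45.0°)) = 85.56 - j85.56 V
  V3 = 47·(cos(-90.0°) + j·sin(-90.0°)) = 0 - j47 V
  V4 = 76.3·(cos(-18.5°) + j·sin(-18.5°)) = 72.36 - j24.21 V
Step 2 — Sum components: V_total = -19.51 - j133.1 V.
Step 3 — Convert to polar: |V_total| = 134.5 V, ∠V_total = -98.3°.

V_total = 134.5∠-98.3° V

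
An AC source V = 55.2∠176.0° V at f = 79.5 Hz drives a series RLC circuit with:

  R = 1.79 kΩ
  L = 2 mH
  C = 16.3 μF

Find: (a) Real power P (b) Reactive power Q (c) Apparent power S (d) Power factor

Step 1 — Angular frequency: ω = 2π·f = 2π·79.5 = 499.5 rad/s.
Step 2 — Component impedances:
  R: Z = R = 1790 Ω
  L: Z = jωL = j·499.5·0.002 = 0 + j0.999 Ω
  C: Z = 1/(jωC) = -j/(ω·C) = 0 - j122.8 Ω
Step 3 — Series combination: Z_total = R + L + C = 1790 - j121.8 Ω = 1794∠-3.9° Ω.
Step 4 — Source phasor: V = 55.2∠176.0° V = -55.07 + j3.851 V.
Step 5 — Current: I = V / Z = -0.03077 + j5.729e-05 A = 0.03077∠179.9° A.
Step 6 — Complex power: S = V·I* = 1.694 - j0.1153 VA.
Step 7 — Real power: P = Re(S) = 1.694 W.
Step 8 — Reactive power: Q = Im(S) = -0.1153 VAR.
Step 9 — Apparent power: |S| = 1.698 VA.
Step 10 — Power factor: PF = P/|S| = 0.9977 (leading).

(a) P = 1.694 W  (b) Q = -0.1153 VAR  (c) S = 1.698 VA  (d) PF = 0.9977 (leading)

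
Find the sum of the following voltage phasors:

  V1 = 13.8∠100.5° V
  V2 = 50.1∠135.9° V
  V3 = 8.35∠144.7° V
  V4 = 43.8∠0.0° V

Step 1 — Convert each phasor to rectangular form:
  V1 = 13.8·(cos(100.5°) + j·sin(100.5°)) = -2.515 + j13.57 V
  V2 = 50.1·(cos(135.9°) + j·sin(135.9°)) = -35.98 + j34.87 V
  V3 = 8.35·(cos(144.7°) + j·sin(144.7°)) = -6.815 + j4.825 V
  V4 = 43.8·(cos(0.0°) + j·sin(0.0°)) = 43.8 V
Step 2 — Sum components: V_total = -1.508 + j53.26 V.
Step 3 — Convert to polar: |V_total| = 53.28 V, ∠V_total = 91.6°.

V_total = 53.28∠91.6° V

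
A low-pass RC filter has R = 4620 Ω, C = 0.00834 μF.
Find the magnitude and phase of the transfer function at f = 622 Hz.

Step 1 — Angular frequency: ω = 2π·622 = 3908 rad/s.
Step 2 — Transfer function: H(jω) = 1/(1 + jωRC).
Step 3 — Denominator: 1 + jωRC = 1 + j·3908·4620·8.34e-09 = 1 + j0.1506.
Step 4 — H = 0.9778 - j0.1472.
Step 5 — Magnitude: |H| = 0.9889 (-0.1 dB); phase: φ = -8.6°.

|H| = 0.9889 (-0.1 dB), φ = -8.6°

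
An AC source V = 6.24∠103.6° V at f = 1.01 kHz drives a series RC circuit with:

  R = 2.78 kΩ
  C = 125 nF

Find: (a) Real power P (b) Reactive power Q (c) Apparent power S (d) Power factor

Step 1 — Angular frequency: ω = 2π·f = 2π·1010 = 6346 rad/s.
Step 2 — Component impedances:
  R: Z = R = 2780 Ω
  C: Z = 1/(jωC) = -j/(ω·C) = 0 - j1261 Ω
Step 3 — Series combination: Z_total = R + C = 2780 - j1261 Ω = 3052∠-24.4° Ω.
Step 4 — Source phasor: V = 6.24∠103.6° V = -1.467 + j6.065 V.
Step 5 — Current: I = V / Z = -0.001258 + j0.001611 A = 0.002044∠128.0° A.
Step 6 — Complex power: S = V·I* = 0.01162 - j0.005268 VA.
Step 7 — Real power: P = Re(S) = 0.01162 W.
Step 8 — Reactive power: Q = Im(S) = -0.005268 VAR.
Step 9 — Apparent power: |S| = 0.01276 VA.
Step 10 — Power factor: PF = P/|S| = 0.9107 (leading).

(a) P = 0.01162 W  (b) Q = -0.005268 VAR  (c) S = 0.01276 VA  (d) PF = 0.9107 (leading)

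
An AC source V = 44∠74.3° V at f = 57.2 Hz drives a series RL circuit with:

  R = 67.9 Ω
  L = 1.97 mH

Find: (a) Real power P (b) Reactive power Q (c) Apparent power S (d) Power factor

Step 1 — Angular frequency: ω = 2π·f = 2π·57.2 = 359.4 rad/s.
Step 2 — Component impedances:
  R: Z = R = 67.9 Ω
  L: Z = jωL = j·359.4·0.00197 = 0 + j0.708 Ω
Step 3 — Series combination: Z_total = R + L = 67.9 + j0.708 Ω = 67.9∠0.6° Ω.
Step 4 — Source phasor: V = 44∠74.3° V = 11.91 + j42.36 V.
Step 5 — Current: I = V / Z = 0.1818 + j0.6219 A = 0.648∠73.7° A.
Step 6 — Complex power: S = V·I* = 28.51 + j0.2973 VA.
Step 7 — Real power: P = Re(S) = 28.51 W.
Step 8 — Reactive power: Q = Im(S) = 0.2973 VAR.
Step 9 — Apparent power: |S| = 28.51 VA.
Step 10 — Power factor: PF = P/|S| = 0.9999 (lagging).

(a) P = 28.51 W  (b) Q = 0.2973 VAR  (c) S = 28.51 VA  (d) PF = 0.9999 (lagging)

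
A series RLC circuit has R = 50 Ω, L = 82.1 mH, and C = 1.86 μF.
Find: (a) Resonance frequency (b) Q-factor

Step 1 — Resonance condition Im(Z)=0 gives ω₀ = 1/√(LC).
Step 2 — ω₀ = 1/√(0.0821·1.86e-06) = 2559 rad/s.
Step 3 — f₀ = ω₀/(2π) = 407.3 Hz.
Step 4 — Series Q: Q = ω₀L/R = 2559·0.0821/50 = 4.202.

(a) f₀ = 407.3 Hz  (b) Q = 4.202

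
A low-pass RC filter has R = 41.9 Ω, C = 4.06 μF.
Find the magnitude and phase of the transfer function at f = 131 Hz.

Step 1 — Angular frequency: ω = 2π·131 = 823.1 rad/s.
Step 2 — Transfer function: H(jω) = 1/(1 + jωRC).
Step 3 — Denominator: 1 + jωRC = 1 + j·823.1·41.9·4.06e-06 = 1 + j0.14.
Step 4 — H = 0.9808 - j0.1373.
Step 5 — Magnitude: |H| = 0.9903 (-0.1 dB); phase: φ = -8.0°.

|H| = 0.9903 (-0.1 dB), φ = -8.0°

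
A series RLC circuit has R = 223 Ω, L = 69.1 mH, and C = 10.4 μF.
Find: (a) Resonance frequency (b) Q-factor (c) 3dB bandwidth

Step 1 — Resonance: ω₀ = 1/√(LC) = 1/√(0.0691·1.04e-05) = 1180 rad/s.
Step 2 — f₀ = ω₀/(2π) = 187.7 Hz.
Step 3 — Series Q: Q = ω₀L/R = 1180·0.0691/223 = 0.3655.
Step 4 — Bandwidth: Δω = ω₀/Q = 3227 rad/s; BW = Δω/(2π) = 513.6 Hz.

(a) f₀ = 187.7 Hz  (b) Q = 0.3655  (c) BW = 513.6 Hz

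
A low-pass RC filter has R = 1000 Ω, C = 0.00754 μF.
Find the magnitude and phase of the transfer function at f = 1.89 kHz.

Step 1 — Angular frequency: ω = 2π·1890 = 1.188e+04 rad/s.
Step 2 — Transfer function: H(jω) = 1/(1 + jωRC).
Step 3 — Denominator: 1 + jωRC = 1 + j·1.188e+04·1000·7.54e-09 = 1 + j0.08954.
Step 4 — H = 0.992 - j0.08883.
Step 5 — Magnitude: |H| = 0.996 (-0.0 dB); phase: φ = -5.1°.

|H| = 0.996 (-0.0 dB), φ = -5.1°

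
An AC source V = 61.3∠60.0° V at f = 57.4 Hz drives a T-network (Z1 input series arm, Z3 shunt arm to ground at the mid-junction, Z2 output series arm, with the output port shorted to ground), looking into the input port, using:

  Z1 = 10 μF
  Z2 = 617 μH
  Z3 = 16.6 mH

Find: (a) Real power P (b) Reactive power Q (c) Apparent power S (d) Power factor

Step 1 — Angular frequency: ω = 2π·f = 2π·57.4 = 360.7 rad/s.
Step 2 — Component impedances:
  Z1: Z = 1/(jωC) = -j/(ω·C) = 0 - j277.3 Ω
  Z2: Z = jωL = j·360.7·0.000617 = 0 + j0.2225 Ω
  Z3: Z = jωL = j·360.7·0.0166 = 0 + j5.987 Ω
Step 3 — With the output port shorted to ground, the output series arm Z2 runs from the junction to ground; the shunt arm Z3 also runs from the junction to ground. They appear in parallel: Z3 || Z2 = 0 + j0.2145 Ω.
Step 4 — Series with input arm Z1: Z_in = Z1 + (Z3 || Z2) = 0 - j277.1 Ω = 277.1∠-90.0° Ω.
Step 5 — Source phasor: V = 61.3∠60.0° V = 30.65 + j53.09 V.
Step 6 — Current: I = V / Z = -0.1916 + j0.1106 A = 0.2213∠150.0° A.
Step 7 — Complex power: S = V·I* = 0 - j13.56 VA.
Step 8 — Real power: P = Re(S) = 0 W.
Step 9 — Reactive power: Q = Im(S) = -13.56 VAR.
Step 10 — Apparent power: |S| = 13.56 VA.
Step 11 — Power factor: PF = P/|S| = 0 (leading).

(a) P = 0 W  (b) Q = -13.56 VAR  (c) S = 13.56 VA  (d) PF = 0 (leading)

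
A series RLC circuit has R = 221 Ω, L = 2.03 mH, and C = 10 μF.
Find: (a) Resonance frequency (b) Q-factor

Step 1 — Resonance condition Im(Z)=0 gives ω₀ = 1/√(LC).
Step 2 — ω₀ = 1/√(0.00203·1e-05) = 7019 rad/s.
Step 3 — f₀ = ω₀/(2π) = 1117 Hz.
Step 4 — Series Q: Q = ω₀L/R = 7019·0.00203/221 = 0.06447.

(a) f₀ = 1117 Hz  (b) Q = 0.06447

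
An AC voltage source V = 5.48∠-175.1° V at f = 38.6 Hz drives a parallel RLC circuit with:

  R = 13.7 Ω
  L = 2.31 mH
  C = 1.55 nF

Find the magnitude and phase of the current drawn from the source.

Step 1 — Angular frequency: ω = 2π·f = 2π·38.6 = 242.5 rad/s.
Step 2 — Component impedances:
  R: Z = R = 13.7 Ω
  L: Z = jωL = j·242.5·0.00231 = 0 + j0.5602 Ω
  C: Z = 1/(jωC) = -j/(ω·C) = 0 - j2.66e+06 Ω
Step 3 — Parallel combination: 1/Z_total = 1/R + 1/L + 1/C; Z_total = 0.02287 + j0.5593 Ω = 0.5598∠87.7° Ω.
Step 4 — Source phasor: V = 5.48∠-175.1° V = -5.46 - j0.4681 V.
Step 5 — Ohm's law: I = V / Z_total = (-5.46 - j0.4681) / (0.02287 + j0.5593) = -1.234 + j9.711 A.
Step 6 — Convert to polar: |I| = 9.79 A, ∠I = 97.2°.

I = 9.79∠97.2° A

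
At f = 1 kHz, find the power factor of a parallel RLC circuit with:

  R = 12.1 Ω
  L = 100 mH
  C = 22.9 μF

Step 1 — Angular frequency: ω = 2π·f = 2π·1000 = 6283 rad/s.
Step 2 — Component impedances:
  R: Z = R = 12.1 Ω
  L: Z = jωL = j·6283·0.1 = 0 + j628.3 Ω
  C: Z = 1/(jωC) = -j/(ω·C) = 0 - j6.95 Ω
Step 3 — Parallel combination: 1/Z_total = 1/R + 1/L + 1/C; Z_total = 3.052 - j5.255 Ω = 6.077∠-59.9° Ω.
Step 4 — Power factor: PF = cos(φ) = Re(Z)/|Z| = 3.052/6.077 = 0.5022.
Step 5 — Type: Im(Z) = -5.255 ⇒ leading (phase φ = -59.9°).

PF = 0.5022 (leading, φ = -59.9°)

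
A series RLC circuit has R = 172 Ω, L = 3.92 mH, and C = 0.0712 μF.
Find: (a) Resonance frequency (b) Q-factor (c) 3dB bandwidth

Step 1 — Resonance condition Im(Z)=0 gives ω₀ = 1/√(LC).
Step 2 — ω₀ = 1/√(0.00392·7.12e-08) = 5.986e+04 rad/s.
Step 3 — f₀ = ω₀/(2π) = 9527 Hz.
Step 4 — Series Q: Q = ω₀L/R = 5.986e+04·0.00392/172 = 1.364.
Step 5 — 3dB bandwidth: Δω = ω₀/Q = 4.388e+04 rad/s; BW = Δω/(2π) = 6983 Hz.

(a) f₀ = 9527 Hz  (b) Q = 1.364  (c) BW = 6983 Hz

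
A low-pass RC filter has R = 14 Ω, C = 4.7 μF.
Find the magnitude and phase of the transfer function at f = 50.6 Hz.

Step 1 — Angular frequency: ω = 2π·50.6 = 317.9 rad/s.
Step 2 — Transfer function: H(jω) = 1/(1 + jωRC).
Step 3 — Denominator: 1 + jωRC = 1 + j·317.9·14·4.7e-06 = 1 + j0.02092.
Step 4 — H = 0.9996 - j0.02091.
Step 5 — Magnitude: |H| = 0.9998 (-0.0 dB); phase: φ = -1.2°.

|H| = 0.9998 (-0.0 dB), φ = -1.2°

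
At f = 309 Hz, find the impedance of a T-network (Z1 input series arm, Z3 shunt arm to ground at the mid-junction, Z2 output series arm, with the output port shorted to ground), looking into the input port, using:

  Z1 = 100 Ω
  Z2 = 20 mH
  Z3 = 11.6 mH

Step 1 — Angular frequency: ω = 2π·f = 2π·309 = 1942 rad/s.
Step 2 — Component impedances:
  Z1: Z = R = 100 Ω
  Z2: Z = jωL = j·1942·0.02 = 0 + j38.83 Ω
  Z3: Z = jωL = j·1942·0.0116 = 0 + j22.52 Ω
Step 3 — With the output port shorted to ground, the output series arm Z2 runs from the junction to ground; the shunt arm Z3 also runs from the junction to ground. They appear in parallel: Z3 || Z2 = 0 + j14.25 Ω.
Step 4 — Series with input arm Z1: Z_in = Z1 + (Z3 || Z2) = 100 + j14.25 Ω = 101∠8.1° Ω.

Z = 100 + j14.25 Ω = 101∠8.1° Ω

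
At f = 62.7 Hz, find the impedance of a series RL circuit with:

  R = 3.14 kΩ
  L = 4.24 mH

Step 1 — Angular frequency: ω = 2π·f = 2π·62.7 = 394 rad/s.
Step 2 — Component impedances:
  R: Z = R = 3140 Ω
  L: Z = jωL = j·394·0.00424 = 0 + j1.67 Ω
Step 3 — Series combination: Z_total = R + L = 3140 + j1.67 Ω = 3140∠0.0° Ω.

Z = 3140 + j1.67 Ω = 3140∠0.0° Ω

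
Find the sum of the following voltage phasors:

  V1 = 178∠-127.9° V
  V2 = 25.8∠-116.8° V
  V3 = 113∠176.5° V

Step 1 — Convert each phasor to rectangular form:
  V1 = 178·(cos(-127.9°) + j·sin(-127.9°)) = -109.3 - j140.5 V
  V2 = 25.8·(cos(-116.8°) + j·sin(-116.8°)) = -11.63 - j23.03 V
  V3 = 113·(cos(176.5°) + j·sin(176.5°)) = -112.8 + j6.898 V
Step 2 — Sum components: V_total = -233.8 - j156.6 V.
Step 3 — Convert to polar: |V_total| = 281.4 V, ∠V_total = -146.2°.

V_total = 281.4∠-146.2° V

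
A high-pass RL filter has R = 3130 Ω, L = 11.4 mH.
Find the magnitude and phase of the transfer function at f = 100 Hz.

Step 1 — Angular frequency: ω = 2π·100 = 628.3 rad/s.
Step 2 — Transfer function: H(jω) = jωL/(R + jωL).
Step 3 — Numerator jωL = j·7.163; denominator R + jωL = 3130 + j7.163.
Step 4 — H = 5.237e-06 + j0.002288.
Step 5 — Magnitude: |H| = 0.002288 (-52.8 dB); phase: φ = 89.9°.

|H| = 0.002288 (-52.8 dB), φ = 89.9°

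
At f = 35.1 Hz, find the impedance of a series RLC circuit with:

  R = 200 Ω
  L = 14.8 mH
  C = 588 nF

Step 1 — Angular frequency: ω = 2π·f = 2π·35.1 = 220.5 rad/s.
Step 2 — Component impedances:
  R: Z = R = 200 Ω
  L: Z = jωL = j·220.5·0.0148 = 0 + j3.264 Ω
  C: Z = 1/(jωC) = -j/(ω·C) = 0 - j7711 Ω
Step 3 — Series combination: Z_total = R + L + C = 200 - j7708 Ω = 7711∠-88.5° Ω.

Z = 200 - j7708 Ω = 7711∠-88.5° Ω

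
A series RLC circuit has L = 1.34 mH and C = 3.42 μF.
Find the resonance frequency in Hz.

Step 1 — Resonance condition Im(Z)=0 gives ω₀ = 1/√(LC).
Step 2 — ω₀ = 1/√(0.00134·3.42e-06) = 1.477e+04 rad/s.
Step 3 — f₀ = ω₀/(2π) = 2351 Hz.

f₀ = 2351 Hz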